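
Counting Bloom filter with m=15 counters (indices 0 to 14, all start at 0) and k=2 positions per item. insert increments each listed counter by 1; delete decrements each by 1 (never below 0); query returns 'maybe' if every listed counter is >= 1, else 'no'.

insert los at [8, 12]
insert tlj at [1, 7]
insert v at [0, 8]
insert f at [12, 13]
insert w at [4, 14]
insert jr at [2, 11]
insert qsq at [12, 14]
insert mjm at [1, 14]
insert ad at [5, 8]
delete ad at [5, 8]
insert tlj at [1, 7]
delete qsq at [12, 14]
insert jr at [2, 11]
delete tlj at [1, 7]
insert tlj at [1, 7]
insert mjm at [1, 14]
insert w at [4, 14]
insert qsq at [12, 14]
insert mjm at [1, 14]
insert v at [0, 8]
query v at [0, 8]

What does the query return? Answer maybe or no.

Step 1: insert los at [8, 12] -> counters=[0,0,0,0,0,0,0,0,1,0,0,0,1,0,0]
Step 2: insert tlj at [1, 7] -> counters=[0,1,0,0,0,0,0,1,1,0,0,0,1,0,0]
Step 3: insert v at [0, 8] -> counters=[1,1,0,0,0,0,0,1,2,0,0,0,1,0,0]
Step 4: insert f at [12, 13] -> counters=[1,1,0,0,0,0,0,1,2,0,0,0,2,1,0]
Step 5: insert w at [4, 14] -> counters=[1,1,0,0,1,0,0,1,2,0,0,0,2,1,1]
Step 6: insert jr at [2, 11] -> counters=[1,1,1,0,1,0,0,1,2,0,0,1,2,1,1]
Step 7: insert qsq at [12, 14] -> counters=[1,1,1,0,1,0,0,1,2,0,0,1,3,1,2]
Step 8: insert mjm at [1, 14] -> counters=[1,2,1,0,1,0,0,1,2,0,0,1,3,1,3]
Step 9: insert ad at [5, 8] -> counters=[1,2,1,0,1,1,0,1,3,0,0,1,3,1,3]
Step 10: delete ad at [5, 8] -> counters=[1,2,1,0,1,0,0,1,2,0,0,1,3,1,3]
Step 11: insert tlj at [1, 7] -> counters=[1,3,1,0,1,0,0,2,2,0,0,1,3,1,3]
Step 12: delete qsq at [12, 14] -> counters=[1,3,1,0,1,0,0,2,2,0,0,1,2,1,2]
Step 13: insert jr at [2, 11] -> counters=[1,3,2,0,1,0,0,2,2,0,0,2,2,1,2]
Step 14: delete tlj at [1, 7] -> counters=[1,2,2,0,1,0,0,1,2,0,0,2,2,1,2]
Step 15: insert tlj at [1, 7] -> counters=[1,3,2,0,1,0,0,2,2,0,0,2,2,1,2]
Step 16: insert mjm at [1, 14] -> counters=[1,4,2,0,1,0,0,2,2,0,0,2,2,1,3]
Step 17: insert w at [4, 14] -> counters=[1,4,2,0,2,0,0,2,2,0,0,2,2,1,4]
Step 18: insert qsq at [12, 14] -> counters=[1,4,2,0,2,0,0,2,2,0,0,2,3,1,5]
Step 19: insert mjm at [1, 14] -> counters=[1,5,2,0,2,0,0,2,2,0,0,2,3,1,6]
Step 20: insert v at [0, 8] -> counters=[2,5,2,0,2,0,0,2,3,0,0,2,3,1,6]
Query v: check counters[0]=2 counters[8]=3 -> maybe

Answer: maybe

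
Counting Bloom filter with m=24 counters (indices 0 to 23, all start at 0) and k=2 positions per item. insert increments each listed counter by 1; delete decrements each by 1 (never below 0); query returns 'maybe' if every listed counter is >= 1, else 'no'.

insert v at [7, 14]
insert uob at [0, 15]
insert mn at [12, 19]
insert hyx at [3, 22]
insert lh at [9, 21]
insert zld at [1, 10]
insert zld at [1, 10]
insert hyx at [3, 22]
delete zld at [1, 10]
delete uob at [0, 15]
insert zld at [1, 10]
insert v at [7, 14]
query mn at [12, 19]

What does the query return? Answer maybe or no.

Step 1: insert v at [7, 14] -> counters=[0,0,0,0,0,0,0,1,0,0,0,0,0,0,1,0,0,0,0,0,0,0,0,0]
Step 2: insert uob at [0, 15] -> counters=[1,0,0,0,0,0,0,1,0,0,0,0,0,0,1,1,0,0,0,0,0,0,0,0]
Step 3: insert mn at [12, 19] -> counters=[1,0,0,0,0,0,0,1,0,0,0,0,1,0,1,1,0,0,0,1,0,0,0,0]
Step 4: insert hyx at [3, 22] -> counters=[1,0,0,1,0,0,0,1,0,0,0,0,1,0,1,1,0,0,0,1,0,0,1,0]
Step 5: insert lh at [9, 21] -> counters=[1,0,0,1,0,0,0,1,0,1,0,0,1,0,1,1,0,0,0,1,0,1,1,0]
Step 6: insert zld at [1, 10] -> counters=[1,1,0,1,0,0,0,1,0,1,1,0,1,0,1,1,0,0,0,1,0,1,1,0]
Step 7: insert zld at [1, 10] -> counters=[1,2,0,1,0,0,0,1,0,1,2,0,1,0,1,1,0,0,0,1,0,1,1,0]
Step 8: insert hyx at [3, 22] -> counters=[1,2,0,2,0,0,0,1,0,1,2,0,1,0,1,1,0,0,0,1,0,1,2,0]
Step 9: delete zld at [1, 10] -> counters=[1,1,0,2,0,0,0,1,0,1,1,0,1,0,1,1,0,0,0,1,0,1,2,0]
Step 10: delete uob at [0, 15] -> counters=[0,1,0,2,0,0,0,1,0,1,1,0,1,0,1,0,0,0,0,1,0,1,2,0]
Step 11: insert zld at [1, 10] -> counters=[0,2,0,2,0,0,0,1,0,1,2,0,1,0,1,0,0,0,0,1,0,1,2,0]
Step 12: insert v at [7, 14] -> counters=[0,2,0,2,0,0,0,2,0,1,2,0,1,0,2,0,0,0,0,1,0,1,2,0]
Query mn: check counters[12]=1 counters[19]=1 -> maybe

Answer: maybe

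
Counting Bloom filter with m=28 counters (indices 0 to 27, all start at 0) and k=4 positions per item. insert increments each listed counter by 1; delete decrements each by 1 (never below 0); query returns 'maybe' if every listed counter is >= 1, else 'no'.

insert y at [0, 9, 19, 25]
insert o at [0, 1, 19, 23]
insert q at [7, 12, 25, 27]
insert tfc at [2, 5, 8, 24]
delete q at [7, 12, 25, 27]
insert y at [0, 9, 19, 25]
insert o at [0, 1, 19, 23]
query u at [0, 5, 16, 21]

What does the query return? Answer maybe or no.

Answer: no

Derivation:
Step 1: insert y at [0, 9, 19, 25] -> counters=[1,0,0,0,0,0,0,0,0,1,0,0,0,0,0,0,0,0,0,1,0,0,0,0,0,1,0,0]
Step 2: insert o at [0, 1, 19, 23] -> counters=[2,1,0,0,0,0,0,0,0,1,0,0,0,0,0,0,0,0,0,2,0,0,0,1,0,1,0,0]
Step 3: insert q at [7, 12, 25, 27] -> counters=[2,1,0,0,0,0,0,1,0,1,0,0,1,0,0,0,0,0,0,2,0,0,0,1,0,2,0,1]
Step 4: insert tfc at [2, 5, 8, 24] -> counters=[2,1,1,0,0,1,0,1,1,1,0,0,1,0,0,0,0,0,0,2,0,0,0,1,1,2,0,1]
Step 5: delete q at [7, 12, 25, 27] -> counters=[2,1,1,0,0,1,0,0,1,1,0,0,0,0,0,0,0,0,0,2,0,0,0,1,1,1,0,0]
Step 6: insert y at [0, 9, 19, 25] -> counters=[3,1,1,0,0,1,0,0,1,2,0,0,0,0,0,0,0,0,0,3,0,0,0,1,1,2,0,0]
Step 7: insert o at [0, 1, 19, 23] -> counters=[4,2,1,0,0,1,0,0,1,2,0,0,0,0,0,0,0,0,0,4,0,0,0,2,1,2,0,0]
Query u: check counters[0]=4 counters[5]=1 counters[16]=0 counters[21]=0 -> no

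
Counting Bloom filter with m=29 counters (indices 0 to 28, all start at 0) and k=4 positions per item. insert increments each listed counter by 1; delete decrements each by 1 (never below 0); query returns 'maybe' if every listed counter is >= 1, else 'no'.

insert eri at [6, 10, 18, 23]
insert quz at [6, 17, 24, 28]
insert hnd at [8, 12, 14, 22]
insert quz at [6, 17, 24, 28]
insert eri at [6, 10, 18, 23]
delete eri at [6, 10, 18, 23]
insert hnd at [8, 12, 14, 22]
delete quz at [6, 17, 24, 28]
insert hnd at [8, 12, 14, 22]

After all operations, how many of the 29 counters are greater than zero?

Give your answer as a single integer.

Step 1: insert eri at [6, 10, 18, 23] -> counters=[0,0,0,0,0,0,1,0,0,0,1,0,0,0,0,0,0,0,1,0,0,0,0,1,0,0,0,0,0]
Step 2: insert quz at [6, 17, 24, 28] -> counters=[0,0,0,0,0,0,2,0,0,0,1,0,0,0,0,0,0,1,1,0,0,0,0,1,1,0,0,0,1]
Step 3: insert hnd at [8, 12, 14, 22] -> counters=[0,0,0,0,0,0,2,0,1,0,1,0,1,0,1,0,0,1,1,0,0,0,1,1,1,0,0,0,1]
Step 4: insert quz at [6, 17, 24, 28] -> counters=[0,0,0,0,0,0,3,0,1,0,1,0,1,0,1,0,0,2,1,0,0,0,1,1,2,0,0,0,2]
Step 5: insert eri at [6, 10, 18, 23] -> counters=[0,0,0,0,0,0,4,0,1,0,2,0,1,0,1,0,0,2,2,0,0,0,1,2,2,0,0,0,2]
Step 6: delete eri at [6, 10, 18, 23] -> counters=[0,0,0,0,0,0,3,0,1,0,1,0,1,0,1,0,0,2,1,0,0,0,1,1,2,0,0,0,2]
Step 7: insert hnd at [8, 12, 14, 22] -> counters=[0,0,0,0,0,0,3,0,2,0,1,0,2,0,2,0,0,2,1,0,0,0,2,1,2,0,0,0,2]
Step 8: delete quz at [6, 17, 24, 28] -> counters=[0,0,0,0,0,0,2,0,2,0,1,0,2,0,2,0,0,1,1,0,0,0,2,1,1,0,0,0,1]
Step 9: insert hnd at [8, 12, 14, 22] -> counters=[0,0,0,0,0,0,2,0,3,0,1,0,3,0,3,0,0,1,1,0,0,0,3,1,1,0,0,0,1]
Final counters=[0,0,0,0,0,0,2,0,3,0,1,0,3,0,3,0,0,1,1,0,0,0,3,1,1,0,0,0,1] -> 11 nonzero

Answer: 11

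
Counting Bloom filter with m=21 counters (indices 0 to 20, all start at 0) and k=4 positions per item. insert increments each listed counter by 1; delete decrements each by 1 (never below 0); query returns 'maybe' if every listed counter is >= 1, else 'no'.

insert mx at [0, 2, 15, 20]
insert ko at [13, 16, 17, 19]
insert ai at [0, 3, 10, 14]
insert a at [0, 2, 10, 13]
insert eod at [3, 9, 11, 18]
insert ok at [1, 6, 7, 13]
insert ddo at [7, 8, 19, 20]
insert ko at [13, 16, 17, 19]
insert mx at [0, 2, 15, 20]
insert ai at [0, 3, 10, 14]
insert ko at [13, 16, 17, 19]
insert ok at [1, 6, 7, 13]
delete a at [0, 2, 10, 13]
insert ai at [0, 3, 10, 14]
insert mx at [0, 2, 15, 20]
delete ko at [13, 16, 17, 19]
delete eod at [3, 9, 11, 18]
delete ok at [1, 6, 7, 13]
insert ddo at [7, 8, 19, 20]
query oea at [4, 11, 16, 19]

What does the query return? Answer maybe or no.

Answer: no

Derivation:
Step 1: insert mx at [0, 2, 15, 20] -> counters=[1,0,1,0,0,0,0,0,0,0,0,0,0,0,0,1,0,0,0,0,1]
Step 2: insert ko at [13, 16, 17, 19] -> counters=[1,0,1,0,0,0,0,0,0,0,0,0,0,1,0,1,1,1,0,1,1]
Step 3: insert ai at [0, 3, 10, 14] -> counters=[2,0,1,1,0,0,0,0,0,0,1,0,0,1,1,1,1,1,0,1,1]
Step 4: insert a at [0, 2, 10, 13] -> counters=[3,0,2,1,0,0,0,0,0,0,2,0,0,2,1,1,1,1,0,1,1]
Step 5: insert eod at [3, 9, 11, 18] -> counters=[3,0,2,2,0,0,0,0,0,1,2,1,0,2,1,1,1,1,1,1,1]
Step 6: insert ok at [1, 6, 7, 13] -> counters=[3,1,2,2,0,0,1,1,0,1,2,1,0,3,1,1,1,1,1,1,1]
Step 7: insert ddo at [7, 8, 19, 20] -> counters=[3,1,2,2,0,0,1,2,1,1,2,1,0,3,1,1,1,1,1,2,2]
Step 8: insert ko at [13, 16, 17, 19] -> counters=[3,1,2,2,0,0,1,2,1,1,2,1,0,4,1,1,2,2,1,3,2]
Step 9: insert mx at [0, 2, 15, 20] -> counters=[4,1,3,2,0,0,1,2,1,1,2,1,0,4,1,2,2,2,1,3,3]
Step 10: insert ai at [0, 3, 10, 14] -> counters=[5,1,3,3,0,0,1,2,1,1,3,1,0,4,2,2,2,2,1,3,3]
Step 11: insert ko at [13, 16, 17, 19] -> counters=[5,1,3,3,0,0,1,2,1,1,3,1,0,5,2,2,3,3,1,4,3]
Step 12: insert ok at [1, 6, 7, 13] -> counters=[5,2,3,3,0,0,2,3,1,1,3,1,0,6,2,2,3,3,1,4,3]
Step 13: delete a at [0, 2, 10, 13] -> counters=[4,2,2,3,0,0,2,3,1,1,2,1,0,5,2,2,3,3,1,4,3]
Step 14: insert ai at [0, 3, 10, 14] -> counters=[5,2,2,4,0,0,2,3,1,1,3,1,0,5,3,2,3,3,1,4,3]
Step 15: insert mx at [0, 2, 15, 20] -> counters=[6,2,3,4,0,0,2,3,1,1,3,1,0,5,3,3,3,3,1,4,4]
Step 16: delete ko at [13, 16, 17, 19] -> counters=[6,2,3,4,0,0,2,3,1,1,3,1,0,4,3,3,2,2,1,3,4]
Step 17: delete eod at [3, 9, 11, 18] -> counters=[6,2,3,3,0,0,2,3,1,0,3,0,0,4,3,3,2,2,0,3,4]
Step 18: delete ok at [1, 6, 7, 13] -> counters=[6,1,3,3,0,0,1,2,1,0,3,0,0,3,3,3,2,2,0,3,4]
Step 19: insert ddo at [7, 8, 19, 20] -> counters=[6,1,3,3,0,0,1,3,2,0,3,0,0,3,3,3,2,2,0,4,5]
Query oea: check counters[4]=0 counters[11]=0 counters[16]=2 counters[19]=4 -> no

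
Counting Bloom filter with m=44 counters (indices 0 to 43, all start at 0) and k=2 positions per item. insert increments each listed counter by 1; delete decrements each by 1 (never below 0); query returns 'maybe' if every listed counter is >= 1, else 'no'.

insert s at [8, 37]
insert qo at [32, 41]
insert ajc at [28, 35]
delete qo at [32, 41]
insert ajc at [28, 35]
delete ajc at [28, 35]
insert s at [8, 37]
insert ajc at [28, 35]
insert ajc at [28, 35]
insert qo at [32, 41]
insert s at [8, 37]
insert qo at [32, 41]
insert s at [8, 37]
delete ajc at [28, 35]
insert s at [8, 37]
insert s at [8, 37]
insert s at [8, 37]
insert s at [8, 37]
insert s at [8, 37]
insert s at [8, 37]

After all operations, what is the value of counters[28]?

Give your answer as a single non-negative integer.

Answer: 2

Derivation:
Step 1: insert s at [8, 37] -> counters=[0,0,0,0,0,0,0,0,1,0,0,0,0,0,0,0,0,0,0,0,0,0,0,0,0,0,0,0,0,0,0,0,0,0,0,0,0,1,0,0,0,0,0,0]
Step 2: insert qo at [32, 41] -> counters=[0,0,0,0,0,0,0,0,1,0,0,0,0,0,0,0,0,0,0,0,0,0,0,0,0,0,0,0,0,0,0,0,1,0,0,0,0,1,0,0,0,1,0,0]
Step 3: insert ajc at [28, 35] -> counters=[0,0,0,0,0,0,0,0,1,0,0,0,0,0,0,0,0,0,0,0,0,0,0,0,0,0,0,0,1,0,0,0,1,0,0,1,0,1,0,0,0,1,0,0]
Step 4: delete qo at [32, 41] -> counters=[0,0,0,0,0,0,0,0,1,0,0,0,0,0,0,0,0,0,0,0,0,0,0,0,0,0,0,0,1,0,0,0,0,0,0,1,0,1,0,0,0,0,0,0]
Step 5: insert ajc at [28, 35] -> counters=[0,0,0,0,0,0,0,0,1,0,0,0,0,0,0,0,0,0,0,0,0,0,0,0,0,0,0,0,2,0,0,0,0,0,0,2,0,1,0,0,0,0,0,0]
Step 6: delete ajc at [28, 35] -> counters=[0,0,0,0,0,0,0,0,1,0,0,0,0,0,0,0,0,0,0,0,0,0,0,0,0,0,0,0,1,0,0,0,0,0,0,1,0,1,0,0,0,0,0,0]
Step 7: insert s at [8, 37] -> counters=[0,0,0,0,0,0,0,0,2,0,0,0,0,0,0,0,0,0,0,0,0,0,0,0,0,0,0,0,1,0,0,0,0,0,0,1,0,2,0,0,0,0,0,0]
Step 8: insert ajc at [28, 35] -> counters=[0,0,0,0,0,0,0,0,2,0,0,0,0,0,0,0,0,0,0,0,0,0,0,0,0,0,0,0,2,0,0,0,0,0,0,2,0,2,0,0,0,0,0,0]
Step 9: insert ajc at [28, 35] -> counters=[0,0,0,0,0,0,0,0,2,0,0,0,0,0,0,0,0,0,0,0,0,0,0,0,0,0,0,0,3,0,0,0,0,0,0,3,0,2,0,0,0,0,0,0]
Step 10: insert qo at [32, 41] -> counters=[0,0,0,0,0,0,0,0,2,0,0,0,0,0,0,0,0,0,0,0,0,0,0,0,0,0,0,0,3,0,0,0,1,0,0,3,0,2,0,0,0,1,0,0]
Step 11: insert s at [8, 37] -> counters=[0,0,0,0,0,0,0,0,3,0,0,0,0,0,0,0,0,0,0,0,0,0,0,0,0,0,0,0,3,0,0,0,1,0,0,3,0,3,0,0,0,1,0,0]
Step 12: insert qo at [32, 41] -> counters=[0,0,0,0,0,0,0,0,3,0,0,0,0,0,0,0,0,0,0,0,0,0,0,0,0,0,0,0,3,0,0,0,2,0,0,3,0,3,0,0,0,2,0,0]
Step 13: insert s at [8, 37] -> counters=[0,0,0,0,0,0,0,0,4,0,0,0,0,0,0,0,0,0,0,0,0,0,0,0,0,0,0,0,3,0,0,0,2,0,0,3,0,4,0,0,0,2,0,0]
Step 14: delete ajc at [28, 35] -> counters=[0,0,0,0,0,0,0,0,4,0,0,0,0,0,0,0,0,0,0,0,0,0,0,0,0,0,0,0,2,0,0,0,2,0,0,2,0,4,0,0,0,2,0,0]
Step 15: insert s at [8, 37] -> counters=[0,0,0,0,0,0,0,0,5,0,0,0,0,0,0,0,0,0,0,0,0,0,0,0,0,0,0,0,2,0,0,0,2,0,0,2,0,5,0,0,0,2,0,0]
Step 16: insert s at [8, 37] -> counters=[0,0,0,0,0,0,0,0,6,0,0,0,0,0,0,0,0,0,0,0,0,0,0,0,0,0,0,0,2,0,0,0,2,0,0,2,0,6,0,0,0,2,0,0]
Step 17: insert s at [8, 37] -> counters=[0,0,0,0,0,0,0,0,7,0,0,0,0,0,0,0,0,0,0,0,0,0,0,0,0,0,0,0,2,0,0,0,2,0,0,2,0,7,0,0,0,2,0,0]
Step 18: insert s at [8, 37] -> counters=[0,0,0,0,0,0,0,0,8,0,0,0,0,0,0,0,0,0,0,0,0,0,0,0,0,0,0,0,2,0,0,0,2,0,0,2,0,8,0,0,0,2,0,0]
Step 19: insert s at [8, 37] -> counters=[0,0,0,0,0,0,0,0,9,0,0,0,0,0,0,0,0,0,0,0,0,0,0,0,0,0,0,0,2,0,0,0,2,0,0,2,0,9,0,0,0,2,0,0]
Step 20: insert s at [8, 37] -> counters=[0,0,0,0,0,0,0,0,10,0,0,0,0,0,0,0,0,0,0,0,0,0,0,0,0,0,0,0,2,0,0,0,2,0,0,2,0,10,0,0,0,2,0,0]
Final counters=[0,0,0,0,0,0,0,0,10,0,0,0,0,0,0,0,0,0,0,0,0,0,0,0,0,0,0,0,2,0,0,0,2,0,0,2,0,10,0,0,0,2,0,0] -> counters[28]=2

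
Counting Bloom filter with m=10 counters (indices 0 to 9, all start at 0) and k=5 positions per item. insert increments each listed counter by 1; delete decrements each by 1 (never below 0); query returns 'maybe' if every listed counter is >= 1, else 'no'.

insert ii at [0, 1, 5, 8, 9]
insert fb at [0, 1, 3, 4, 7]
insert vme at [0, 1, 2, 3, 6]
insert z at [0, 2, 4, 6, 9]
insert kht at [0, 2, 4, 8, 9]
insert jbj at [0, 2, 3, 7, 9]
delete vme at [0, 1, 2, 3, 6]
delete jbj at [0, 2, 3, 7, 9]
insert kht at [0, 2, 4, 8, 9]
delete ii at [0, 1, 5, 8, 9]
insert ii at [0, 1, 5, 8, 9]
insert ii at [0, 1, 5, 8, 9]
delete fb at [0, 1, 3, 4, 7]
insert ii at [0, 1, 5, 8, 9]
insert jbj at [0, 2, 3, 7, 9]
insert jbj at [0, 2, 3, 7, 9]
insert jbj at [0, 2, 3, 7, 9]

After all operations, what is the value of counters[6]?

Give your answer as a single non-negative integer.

Answer: 1

Derivation:
Step 1: insert ii at [0, 1, 5, 8, 9] -> counters=[1,1,0,0,0,1,0,0,1,1]
Step 2: insert fb at [0, 1, 3, 4, 7] -> counters=[2,2,0,1,1,1,0,1,1,1]
Step 3: insert vme at [0, 1, 2, 3, 6] -> counters=[3,3,1,2,1,1,1,1,1,1]
Step 4: insert z at [0, 2, 4, 6, 9] -> counters=[4,3,2,2,2,1,2,1,1,2]
Step 5: insert kht at [0, 2, 4, 8, 9] -> counters=[5,3,3,2,3,1,2,1,2,3]
Step 6: insert jbj at [0, 2, 3, 7, 9] -> counters=[6,3,4,3,3,1,2,2,2,4]
Step 7: delete vme at [0, 1, 2, 3, 6] -> counters=[5,2,3,2,3,1,1,2,2,4]
Step 8: delete jbj at [0, 2, 3, 7, 9] -> counters=[4,2,2,1,3,1,1,1,2,3]
Step 9: insert kht at [0, 2, 4, 8, 9] -> counters=[5,2,3,1,4,1,1,1,3,4]
Step 10: delete ii at [0, 1, 5, 8, 9] -> counters=[4,1,3,1,4,0,1,1,2,3]
Step 11: insert ii at [0, 1, 5, 8, 9] -> counters=[5,2,3,1,4,1,1,1,3,4]
Step 12: insert ii at [0, 1, 5, 8, 9] -> counters=[6,3,3,1,4,2,1,1,4,5]
Step 13: delete fb at [0, 1, 3, 4, 7] -> counters=[5,2,3,0,3,2,1,0,4,5]
Step 14: insert ii at [0, 1, 5, 8, 9] -> counters=[6,3,3,0,3,3,1,0,5,6]
Step 15: insert jbj at [0, 2, 3, 7, 9] -> counters=[7,3,4,1,3,3,1,1,5,7]
Step 16: insert jbj at [0, 2, 3, 7, 9] -> counters=[8,3,5,2,3,3,1,2,5,8]
Step 17: insert jbj at [0, 2, 3, 7, 9] -> counters=[9,3,6,3,3,3,1,3,5,9]
Final counters=[9,3,6,3,3,3,1,3,5,9] -> counters[6]=1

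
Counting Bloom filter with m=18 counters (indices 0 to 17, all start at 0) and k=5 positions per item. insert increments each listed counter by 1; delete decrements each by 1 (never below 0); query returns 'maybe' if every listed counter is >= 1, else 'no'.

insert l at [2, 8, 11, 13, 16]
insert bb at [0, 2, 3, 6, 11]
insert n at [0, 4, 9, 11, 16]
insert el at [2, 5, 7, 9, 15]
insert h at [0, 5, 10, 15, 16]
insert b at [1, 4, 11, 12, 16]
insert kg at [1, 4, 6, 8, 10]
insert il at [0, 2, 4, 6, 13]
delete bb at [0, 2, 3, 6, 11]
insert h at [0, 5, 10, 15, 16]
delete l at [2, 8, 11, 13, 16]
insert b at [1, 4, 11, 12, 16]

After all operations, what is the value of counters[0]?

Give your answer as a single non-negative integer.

Step 1: insert l at [2, 8, 11, 13, 16] -> counters=[0,0,1,0,0,0,0,0,1,0,0,1,0,1,0,0,1,0]
Step 2: insert bb at [0, 2, 3, 6, 11] -> counters=[1,0,2,1,0,0,1,0,1,0,0,2,0,1,0,0,1,0]
Step 3: insert n at [0, 4, 9, 11, 16] -> counters=[2,0,2,1,1,0,1,0,1,1,0,3,0,1,0,0,2,0]
Step 4: insert el at [2, 5, 7, 9, 15] -> counters=[2,0,3,1,1,1,1,1,1,2,0,3,0,1,0,1,2,0]
Step 5: insert h at [0, 5, 10, 15, 16] -> counters=[3,0,3,1,1,2,1,1,1,2,1,3,0,1,0,2,3,0]
Step 6: insert b at [1, 4, 11, 12, 16] -> counters=[3,1,3,1,2,2,1,1,1,2,1,4,1,1,0,2,4,0]
Step 7: insert kg at [1, 4, 6, 8, 10] -> counters=[3,2,3,1,3,2,2,1,2,2,2,4,1,1,0,2,4,0]
Step 8: insert il at [0, 2, 4, 6, 13] -> counters=[4,2,4,1,4,2,3,1,2,2,2,4,1,2,0,2,4,0]
Step 9: delete bb at [0, 2, 3, 6, 11] -> counters=[3,2,3,0,4,2,2,1,2,2,2,3,1,2,0,2,4,0]
Step 10: insert h at [0, 5, 10, 15, 16] -> counters=[4,2,3,0,4,3,2,1,2,2,3,3,1,2,0,3,5,0]
Step 11: delete l at [2, 8, 11, 13, 16] -> counters=[4,2,2,0,4,3,2,1,1,2,3,2,1,1,0,3,4,0]
Step 12: insert b at [1, 4, 11, 12, 16] -> counters=[4,3,2,0,5,3,2,1,1,2,3,3,2,1,0,3,5,0]
Final counters=[4,3,2,0,5,3,2,1,1,2,3,3,2,1,0,3,5,0] -> counters[0]=4

Answer: 4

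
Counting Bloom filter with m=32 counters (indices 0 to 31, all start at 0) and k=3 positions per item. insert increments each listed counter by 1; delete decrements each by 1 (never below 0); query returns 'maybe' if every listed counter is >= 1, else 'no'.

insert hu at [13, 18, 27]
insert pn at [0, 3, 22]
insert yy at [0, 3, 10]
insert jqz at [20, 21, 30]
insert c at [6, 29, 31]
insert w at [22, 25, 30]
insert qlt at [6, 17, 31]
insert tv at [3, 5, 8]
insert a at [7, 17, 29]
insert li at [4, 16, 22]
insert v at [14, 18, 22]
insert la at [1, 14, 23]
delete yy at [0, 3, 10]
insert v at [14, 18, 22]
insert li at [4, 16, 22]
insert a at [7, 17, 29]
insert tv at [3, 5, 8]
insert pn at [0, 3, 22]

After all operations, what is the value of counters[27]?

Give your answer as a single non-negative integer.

Answer: 1

Derivation:
Step 1: insert hu at [13, 18, 27] -> counters=[0,0,0,0,0,0,0,0,0,0,0,0,0,1,0,0,0,0,1,0,0,0,0,0,0,0,0,1,0,0,0,0]
Step 2: insert pn at [0, 3, 22] -> counters=[1,0,0,1,0,0,0,0,0,0,0,0,0,1,0,0,0,0,1,0,0,0,1,0,0,0,0,1,0,0,0,0]
Step 3: insert yy at [0, 3, 10] -> counters=[2,0,0,2,0,0,0,0,0,0,1,0,0,1,0,0,0,0,1,0,0,0,1,0,0,0,0,1,0,0,0,0]
Step 4: insert jqz at [20, 21, 30] -> counters=[2,0,0,2,0,0,0,0,0,0,1,0,0,1,0,0,0,0,1,0,1,1,1,0,0,0,0,1,0,0,1,0]
Step 5: insert c at [6, 29, 31] -> counters=[2,0,0,2,0,0,1,0,0,0,1,0,0,1,0,0,0,0,1,0,1,1,1,0,0,0,0,1,0,1,1,1]
Step 6: insert w at [22, 25, 30] -> counters=[2,0,0,2,0,0,1,0,0,0,1,0,0,1,0,0,0,0,1,0,1,1,2,0,0,1,0,1,0,1,2,1]
Step 7: insert qlt at [6, 17, 31] -> counters=[2,0,0,2,0,0,2,0,0,0,1,0,0,1,0,0,0,1,1,0,1,1,2,0,0,1,0,1,0,1,2,2]
Step 8: insert tv at [3, 5, 8] -> counters=[2,0,0,3,0,1,2,0,1,0,1,0,0,1,0,0,0,1,1,0,1,1,2,0,0,1,0,1,0,1,2,2]
Step 9: insert a at [7, 17, 29] -> counters=[2,0,0,3,0,1,2,1,1,0,1,0,0,1,0,0,0,2,1,0,1,1,2,0,0,1,0,1,0,2,2,2]
Step 10: insert li at [4, 16, 22] -> counters=[2,0,0,3,1,1,2,1,1,0,1,0,0,1,0,0,1,2,1,0,1,1,3,0,0,1,0,1,0,2,2,2]
Step 11: insert v at [14, 18, 22] -> counters=[2,0,0,3,1,1,2,1,1,0,1,0,0,1,1,0,1,2,2,0,1,1,4,0,0,1,0,1,0,2,2,2]
Step 12: insert la at [1, 14, 23] -> counters=[2,1,0,3,1,1,2,1,1,0,1,0,0,1,2,0,1,2,2,0,1,1,4,1,0,1,0,1,0,2,2,2]
Step 13: delete yy at [0, 3, 10] -> counters=[1,1,0,2,1,1,2,1,1,0,0,0,0,1,2,0,1,2,2,0,1,1,4,1,0,1,0,1,0,2,2,2]
Step 14: insert v at [14, 18, 22] -> counters=[1,1,0,2,1,1,2,1,1,0,0,0,0,1,3,0,1,2,3,0,1,1,5,1,0,1,0,1,0,2,2,2]
Step 15: insert li at [4, 16, 22] -> counters=[1,1,0,2,2,1,2,1,1,0,0,0,0,1,3,0,2,2,3,0,1,1,6,1,0,1,0,1,0,2,2,2]
Step 16: insert a at [7, 17, 29] -> counters=[1,1,0,2,2,1,2,2,1,0,0,0,0,1,3,0,2,3,3,0,1,1,6,1,0,1,0,1,0,3,2,2]
Step 17: insert tv at [3, 5, 8] -> counters=[1,1,0,3,2,2,2,2,2,0,0,0,0,1,3,0,2,3,3,0,1,1,6,1,0,1,0,1,0,3,2,2]
Step 18: insert pn at [0, 3, 22] -> counters=[2,1,0,4,2,2,2,2,2,0,0,0,0,1,3,0,2,3,3,0,1,1,7,1,0,1,0,1,0,3,2,2]
Final counters=[2,1,0,4,2,2,2,2,2,0,0,0,0,1,3,0,2,3,3,0,1,1,7,1,0,1,0,1,0,3,2,2] -> counters[27]=1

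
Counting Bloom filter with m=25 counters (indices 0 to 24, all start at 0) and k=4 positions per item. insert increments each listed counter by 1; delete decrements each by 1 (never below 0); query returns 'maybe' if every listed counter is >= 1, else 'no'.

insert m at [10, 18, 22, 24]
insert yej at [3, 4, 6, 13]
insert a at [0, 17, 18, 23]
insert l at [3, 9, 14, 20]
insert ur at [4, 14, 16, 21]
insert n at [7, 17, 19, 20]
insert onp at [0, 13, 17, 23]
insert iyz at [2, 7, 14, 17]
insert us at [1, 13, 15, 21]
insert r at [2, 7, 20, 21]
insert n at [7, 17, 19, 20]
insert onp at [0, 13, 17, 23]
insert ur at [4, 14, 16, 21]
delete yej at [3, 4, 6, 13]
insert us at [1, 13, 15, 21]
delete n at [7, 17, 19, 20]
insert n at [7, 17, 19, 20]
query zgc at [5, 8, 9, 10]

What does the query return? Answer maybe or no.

Step 1: insert m at [10, 18, 22, 24] -> counters=[0,0,0,0,0,0,0,0,0,0,1,0,0,0,0,0,0,0,1,0,0,0,1,0,1]
Step 2: insert yej at [3, 4, 6, 13] -> counters=[0,0,0,1,1,0,1,0,0,0,1,0,0,1,0,0,0,0,1,0,0,0,1,0,1]
Step 3: insert a at [0, 17, 18, 23] -> counters=[1,0,0,1,1,0,1,0,0,0,1,0,0,1,0,0,0,1,2,0,0,0,1,1,1]
Step 4: insert l at [3, 9, 14, 20] -> counters=[1,0,0,2,1,0,1,0,0,1,1,0,0,1,1,0,0,1,2,0,1,0,1,1,1]
Step 5: insert ur at [4, 14, 16, 21] -> counters=[1,0,0,2,2,0,1,0,0,1,1,0,0,1,2,0,1,1,2,0,1,1,1,1,1]
Step 6: insert n at [7, 17, 19, 20] -> counters=[1,0,0,2,2,0,1,1,0,1,1,0,0,1,2,0,1,2,2,1,2,1,1,1,1]
Step 7: insert onp at [0, 13, 17, 23] -> counters=[2,0,0,2,2,0,1,1,0,1,1,0,0,2,2,0,1,3,2,1,2,1,1,2,1]
Step 8: insert iyz at [2, 7, 14, 17] -> counters=[2,0,1,2,2,0,1,2,0,1,1,0,0,2,3,0,1,4,2,1,2,1,1,2,1]
Step 9: insert us at [1, 13, 15, 21] -> counters=[2,1,1,2,2,0,1,2,0,1,1,0,0,3,3,1,1,4,2,1,2,2,1,2,1]
Step 10: insert r at [2, 7, 20, 21] -> counters=[2,1,2,2,2,0,1,3,0,1,1,0,0,3,3,1,1,4,2,1,3,3,1,2,1]
Step 11: insert n at [7, 17, 19, 20] -> counters=[2,1,2,2,2,0,1,4,0,1,1,0,0,3,3,1,1,5,2,2,4,3,1,2,1]
Step 12: insert onp at [0, 13, 17, 23] -> counters=[3,1,2,2,2,0,1,4,0,1,1,0,0,4,3,1,1,6,2,2,4,3,1,3,1]
Step 13: insert ur at [4, 14, 16, 21] -> counters=[3,1,2,2,3,0,1,4,0,1,1,0,0,4,4,1,2,6,2,2,4,4,1,3,1]
Step 14: delete yej at [3, 4, 6, 13] -> counters=[3,1,2,1,2,0,0,4,0,1,1,0,0,3,4,1,2,6,2,2,4,4,1,3,1]
Step 15: insert us at [1, 13, 15, 21] -> counters=[3,2,2,1,2,0,0,4,0,1,1,0,0,4,4,2,2,6,2,2,4,5,1,3,1]
Step 16: delete n at [7, 17, 19, 20] -> counters=[3,2,2,1,2,0,0,3,0,1,1,0,0,4,4,2,2,5,2,1,3,5,1,3,1]
Step 17: insert n at [7, 17, 19, 20] -> counters=[3,2,2,1,2,0,0,4,0,1,1,0,0,4,4,2,2,6,2,2,4,5,1,3,1]
Query zgc: check counters[5]=0 counters[8]=0 counters[9]=1 counters[10]=1 -> no

Answer: no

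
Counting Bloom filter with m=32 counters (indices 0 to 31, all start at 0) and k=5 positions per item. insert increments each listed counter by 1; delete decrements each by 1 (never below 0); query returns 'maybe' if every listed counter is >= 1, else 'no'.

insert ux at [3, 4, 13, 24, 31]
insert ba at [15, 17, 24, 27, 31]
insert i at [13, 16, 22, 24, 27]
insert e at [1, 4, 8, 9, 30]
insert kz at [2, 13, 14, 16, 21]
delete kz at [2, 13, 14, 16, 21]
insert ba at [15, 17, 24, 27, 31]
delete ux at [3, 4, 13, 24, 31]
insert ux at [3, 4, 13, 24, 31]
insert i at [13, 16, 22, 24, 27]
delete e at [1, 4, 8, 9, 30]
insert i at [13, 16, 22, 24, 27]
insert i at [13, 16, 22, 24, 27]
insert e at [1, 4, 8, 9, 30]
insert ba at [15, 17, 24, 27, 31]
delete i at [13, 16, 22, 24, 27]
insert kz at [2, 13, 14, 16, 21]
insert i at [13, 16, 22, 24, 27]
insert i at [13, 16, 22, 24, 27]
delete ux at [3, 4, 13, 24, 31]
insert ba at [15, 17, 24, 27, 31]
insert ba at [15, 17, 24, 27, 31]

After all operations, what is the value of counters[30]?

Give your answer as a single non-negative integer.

Answer: 1

Derivation:
Step 1: insert ux at [3, 4, 13, 24, 31] -> counters=[0,0,0,1,1,0,0,0,0,0,0,0,0,1,0,0,0,0,0,0,0,0,0,0,1,0,0,0,0,0,0,1]
Step 2: insert ba at [15, 17, 24, 27, 31] -> counters=[0,0,0,1,1,0,0,0,0,0,0,0,0,1,0,1,0,1,0,0,0,0,0,0,2,0,0,1,0,0,0,2]
Step 3: insert i at [13, 16, 22, 24, 27] -> counters=[0,0,0,1,1,0,0,0,0,0,0,0,0,2,0,1,1,1,0,0,0,0,1,0,3,0,0,2,0,0,0,2]
Step 4: insert e at [1, 4, 8, 9, 30] -> counters=[0,1,0,1,2,0,0,0,1,1,0,0,0,2,0,1,1,1,0,0,0,0,1,0,3,0,0,2,0,0,1,2]
Step 5: insert kz at [2, 13, 14, 16, 21] -> counters=[0,1,1,1,2,0,0,0,1,1,0,0,0,3,1,1,2,1,0,0,0,1,1,0,3,0,0,2,0,0,1,2]
Step 6: delete kz at [2, 13, 14, 16, 21] -> counters=[0,1,0,1,2,0,0,0,1,1,0,0,0,2,0,1,1,1,0,0,0,0,1,0,3,0,0,2,0,0,1,2]
Step 7: insert ba at [15, 17, 24, 27, 31] -> counters=[0,1,0,1,2,0,0,0,1,1,0,0,0,2,0,2,1,2,0,0,0,0,1,0,4,0,0,3,0,0,1,3]
Step 8: delete ux at [3, 4, 13, 24, 31] -> counters=[0,1,0,0,1,0,0,0,1,1,0,0,0,1,0,2,1,2,0,0,0,0,1,0,3,0,0,3,0,0,1,2]
Step 9: insert ux at [3, 4, 13, 24, 31] -> counters=[0,1,0,1,2,0,0,0,1,1,0,0,0,2,0,2,1,2,0,0,0,0,1,0,4,0,0,3,0,0,1,3]
Step 10: insert i at [13, 16, 22, 24, 27] -> counters=[0,1,0,1,2,0,0,0,1,1,0,0,0,3,0,2,2,2,0,0,0,0,2,0,5,0,0,4,0,0,1,3]
Step 11: delete e at [1, 4, 8, 9, 30] -> counters=[0,0,0,1,1,0,0,0,0,0,0,0,0,3,0,2,2,2,0,0,0,0,2,0,5,0,0,4,0,0,0,3]
Step 12: insert i at [13, 16, 22, 24, 27] -> counters=[0,0,0,1,1,0,0,0,0,0,0,0,0,4,0,2,3,2,0,0,0,0,3,0,6,0,0,5,0,0,0,3]
Step 13: insert i at [13, 16, 22, 24, 27] -> counters=[0,0,0,1,1,0,0,0,0,0,0,0,0,5,0,2,4,2,0,0,0,0,4,0,7,0,0,6,0,0,0,3]
Step 14: insert e at [1, 4, 8, 9, 30] -> counters=[0,1,0,1,2,0,0,0,1,1,0,0,0,5,0,2,4,2,0,0,0,0,4,0,7,0,0,6,0,0,1,3]
Step 15: insert ba at [15, 17, 24, 27, 31] -> counters=[0,1,0,1,2,0,0,0,1,1,0,0,0,5,0,3,4,3,0,0,0,0,4,0,8,0,0,7,0,0,1,4]
Step 16: delete i at [13, 16, 22, 24, 27] -> counters=[0,1,0,1,2,0,0,0,1,1,0,0,0,4,0,3,3,3,0,0,0,0,3,0,7,0,0,6,0,0,1,4]
Step 17: insert kz at [2, 13, 14, 16, 21] -> counters=[0,1,1,1,2,0,0,0,1,1,0,0,0,5,1,3,4,3,0,0,0,1,3,0,7,0,0,6,0,0,1,4]
Step 18: insert i at [13, 16, 22, 24, 27] -> counters=[0,1,1,1,2,0,0,0,1,1,0,0,0,6,1,3,5,3,0,0,0,1,4,0,8,0,0,7,0,0,1,4]
Step 19: insert i at [13, 16, 22, 24, 27] -> counters=[0,1,1,1,2,0,0,0,1,1,0,0,0,7,1,3,6,3,0,0,0,1,5,0,9,0,0,8,0,0,1,4]
Step 20: delete ux at [3, 4, 13, 24, 31] -> counters=[0,1,1,0,1,0,0,0,1,1,0,0,0,6,1,3,6,3,0,0,0,1,5,0,8,0,0,8,0,0,1,3]
Step 21: insert ba at [15, 17, 24, 27, 31] -> counters=[0,1,1,0,1,0,0,0,1,1,0,0,0,6,1,4,6,4,0,0,0,1,5,0,9,0,0,9,0,0,1,4]
Step 22: insert ba at [15, 17, 24, 27, 31] -> counters=[0,1,1,0,1,0,0,0,1,1,0,0,0,6,1,5,6,5,0,0,0,1,5,0,10,0,0,10,0,0,1,5]
Final counters=[0,1,1,0,1,0,0,0,1,1,0,0,0,6,1,5,6,5,0,0,0,1,5,0,10,0,0,10,0,0,1,5] -> counters[30]=1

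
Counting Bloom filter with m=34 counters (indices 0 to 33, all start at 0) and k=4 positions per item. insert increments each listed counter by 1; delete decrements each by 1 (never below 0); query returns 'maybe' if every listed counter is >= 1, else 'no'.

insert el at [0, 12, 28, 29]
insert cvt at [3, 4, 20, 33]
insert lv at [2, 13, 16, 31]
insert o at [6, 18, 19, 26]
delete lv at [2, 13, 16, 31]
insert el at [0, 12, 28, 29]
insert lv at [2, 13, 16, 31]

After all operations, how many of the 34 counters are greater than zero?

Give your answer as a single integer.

Answer: 16

Derivation:
Step 1: insert el at [0, 12, 28, 29] -> counters=[1,0,0,0,0,0,0,0,0,0,0,0,1,0,0,0,0,0,0,0,0,0,0,0,0,0,0,0,1,1,0,0,0,0]
Step 2: insert cvt at [3, 4, 20, 33] -> counters=[1,0,0,1,1,0,0,0,0,0,0,0,1,0,0,0,0,0,0,0,1,0,0,0,0,0,0,0,1,1,0,0,0,1]
Step 3: insert lv at [2, 13, 16, 31] -> counters=[1,0,1,1,1,0,0,0,0,0,0,0,1,1,0,0,1,0,0,0,1,0,0,0,0,0,0,0,1,1,0,1,0,1]
Step 4: insert o at [6, 18, 19, 26] -> counters=[1,0,1,1,1,0,1,0,0,0,0,0,1,1,0,0,1,0,1,1,1,0,0,0,0,0,1,0,1,1,0,1,0,1]
Step 5: delete lv at [2, 13, 16, 31] -> counters=[1,0,0,1,1,0,1,0,0,0,0,0,1,0,0,0,0,0,1,1,1,0,0,0,0,0,1,0,1,1,0,0,0,1]
Step 6: insert el at [0, 12, 28, 29] -> counters=[2,0,0,1,1,0,1,0,0,0,0,0,2,0,0,0,0,0,1,1,1,0,0,0,0,0,1,0,2,2,0,0,0,1]
Step 7: insert lv at [2, 13, 16, 31] -> counters=[2,0,1,1,1,0,1,0,0,0,0,0,2,1,0,0,1,0,1,1,1,0,0,0,0,0,1,0,2,2,0,1,0,1]
Final counters=[2,0,1,1,1,0,1,0,0,0,0,0,2,1,0,0,1,0,1,1,1,0,0,0,0,0,1,0,2,2,0,1,0,1] -> 16 nonzero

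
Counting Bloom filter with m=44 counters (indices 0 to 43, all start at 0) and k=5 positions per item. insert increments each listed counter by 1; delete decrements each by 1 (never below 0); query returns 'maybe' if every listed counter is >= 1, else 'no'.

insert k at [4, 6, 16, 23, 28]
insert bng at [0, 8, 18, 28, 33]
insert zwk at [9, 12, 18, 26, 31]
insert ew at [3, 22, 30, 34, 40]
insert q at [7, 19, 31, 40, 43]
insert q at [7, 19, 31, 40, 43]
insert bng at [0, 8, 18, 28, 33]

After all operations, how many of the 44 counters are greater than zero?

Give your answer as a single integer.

Answer: 21

Derivation:
Step 1: insert k at [4, 6, 16, 23, 28] -> counters=[0,0,0,0,1,0,1,0,0,0,0,0,0,0,0,0,1,0,0,0,0,0,0,1,0,0,0,0,1,0,0,0,0,0,0,0,0,0,0,0,0,0,0,0]
Step 2: insert bng at [0, 8, 18, 28, 33] -> counters=[1,0,0,0,1,0,1,0,1,0,0,0,0,0,0,0,1,0,1,0,0,0,0,1,0,0,0,0,2,0,0,0,0,1,0,0,0,0,0,0,0,0,0,0]
Step 3: insert zwk at [9, 12, 18, 26, 31] -> counters=[1,0,0,0,1,0,1,0,1,1,0,0,1,0,0,0,1,0,2,0,0,0,0,1,0,0,1,0,2,0,0,1,0,1,0,0,0,0,0,0,0,0,0,0]
Step 4: insert ew at [3, 22, 30, 34, 40] -> counters=[1,0,0,1,1,0,1,0,1,1,0,0,1,0,0,0,1,0,2,0,0,0,1,1,0,0,1,0,2,0,1,1,0,1,1,0,0,0,0,0,1,0,0,0]
Step 5: insert q at [7, 19, 31, 40, 43] -> counters=[1,0,0,1,1,0,1,1,1,1,0,0,1,0,0,0,1,0,2,1,0,0,1,1,0,0,1,0,2,0,1,2,0,1,1,0,0,0,0,0,2,0,0,1]
Step 6: insert q at [7, 19, 31, 40, 43] -> counters=[1,0,0,1,1,0,1,2,1,1,0,0,1,0,0,0,1,0,2,2,0,0,1,1,0,0,1,0,2,0,1,3,0,1,1,0,0,0,0,0,3,0,0,2]
Step 7: insert bng at [0, 8, 18, 28, 33] -> counters=[2,0,0,1,1,0,1,2,2,1,0,0,1,0,0,0,1,0,3,2,0,0,1,1,0,0,1,0,3,0,1,3,0,2,1,0,0,0,0,0,3,0,0,2]
Final counters=[2,0,0,1,1,0,1,2,2,1,0,0,1,0,0,0,1,0,3,2,0,0,1,1,0,0,1,0,3,0,1,3,0,2,1,0,0,0,0,0,3,0,0,2] -> 21 nonzero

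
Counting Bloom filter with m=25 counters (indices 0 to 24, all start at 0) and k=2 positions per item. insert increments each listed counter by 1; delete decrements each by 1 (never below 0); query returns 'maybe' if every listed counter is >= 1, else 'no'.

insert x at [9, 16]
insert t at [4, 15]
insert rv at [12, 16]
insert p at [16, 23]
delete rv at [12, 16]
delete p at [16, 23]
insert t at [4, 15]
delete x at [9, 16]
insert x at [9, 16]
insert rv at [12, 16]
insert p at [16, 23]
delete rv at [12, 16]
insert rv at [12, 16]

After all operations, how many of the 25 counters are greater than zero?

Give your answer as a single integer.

Answer: 6

Derivation:
Step 1: insert x at [9, 16] -> counters=[0,0,0,0,0,0,0,0,0,1,0,0,0,0,0,0,1,0,0,0,0,0,0,0,0]
Step 2: insert t at [4, 15] -> counters=[0,0,0,0,1,0,0,0,0,1,0,0,0,0,0,1,1,0,0,0,0,0,0,0,0]
Step 3: insert rv at [12, 16] -> counters=[0,0,0,0,1,0,0,0,0,1,0,0,1,0,0,1,2,0,0,0,0,0,0,0,0]
Step 4: insert p at [16, 23] -> counters=[0,0,0,0,1,0,0,0,0,1,0,0,1,0,0,1,3,0,0,0,0,0,0,1,0]
Step 5: delete rv at [12, 16] -> counters=[0,0,0,0,1,0,0,0,0,1,0,0,0,0,0,1,2,0,0,0,0,0,0,1,0]
Step 6: delete p at [16, 23] -> counters=[0,0,0,0,1,0,0,0,0,1,0,0,0,0,0,1,1,0,0,0,0,0,0,0,0]
Step 7: insert t at [4, 15] -> counters=[0,0,0,0,2,0,0,0,0,1,0,0,0,0,0,2,1,0,0,0,0,0,0,0,0]
Step 8: delete x at [9, 16] -> counters=[0,0,0,0,2,0,0,0,0,0,0,0,0,0,0,2,0,0,0,0,0,0,0,0,0]
Step 9: insert x at [9, 16] -> counters=[0,0,0,0,2,0,0,0,0,1,0,0,0,0,0,2,1,0,0,0,0,0,0,0,0]
Step 10: insert rv at [12, 16] -> counters=[0,0,0,0,2,0,0,0,0,1,0,0,1,0,0,2,2,0,0,0,0,0,0,0,0]
Step 11: insert p at [16, 23] -> counters=[0,0,0,0,2,0,0,0,0,1,0,0,1,0,0,2,3,0,0,0,0,0,0,1,0]
Step 12: delete rv at [12, 16] -> counters=[0,0,0,0,2,0,0,0,0,1,0,0,0,0,0,2,2,0,0,0,0,0,0,1,0]
Step 13: insert rv at [12, 16] -> counters=[0,0,0,0,2,0,0,0,0,1,0,0,1,0,0,2,3,0,0,0,0,0,0,1,0]
Final counters=[0,0,0,0,2,0,0,0,0,1,0,0,1,0,0,2,3,0,0,0,0,0,0,1,0] -> 6 nonzero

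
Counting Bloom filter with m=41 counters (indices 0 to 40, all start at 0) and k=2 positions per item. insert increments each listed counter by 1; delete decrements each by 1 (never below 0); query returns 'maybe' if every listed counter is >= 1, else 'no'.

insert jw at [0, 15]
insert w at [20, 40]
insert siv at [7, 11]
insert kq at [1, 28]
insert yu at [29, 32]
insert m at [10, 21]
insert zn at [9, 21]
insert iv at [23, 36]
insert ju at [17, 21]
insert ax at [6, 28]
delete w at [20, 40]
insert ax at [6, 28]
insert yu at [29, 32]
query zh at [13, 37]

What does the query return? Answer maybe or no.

Step 1: insert jw at [0, 15] -> counters=[1,0,0,0,0,0,0,0,0,0,0,0,0,0,0,1,0,0,0,0,0,0,0,0,0,0,0,0,0,0,0,0,0,0,0,0,0,0,0,0,0]
Step 2: insert w at [20, 40] -> counters=[1,0,0,0,0,0,0,0,0,0,0,0,0,0,0,1,0,0,0,0,1,0,0,0,0,0,0,0,0,0,0,0,0,0,0,0,0,0,0,0,1]
Step 3: insert siv at [7, 11] -> counters=[1,0,0,0,0,0,0,1,0,0,0,1,0,0,0,1,0,0,0,0,1,0,0,0,0,0,0,0,0,0,0,0,0,0,0,0,0,0,0,0,1]
Step 4: insert kq at [1, 28] -> counters=[1,1,0,0,0,0,0,1,0,0,0,1,0,0,0,1,0,0,0,0,1,0,0,0,0,0,0,0,1,0,0,0,0,0,0,0,0,0,0,0,1]
Step 5: insert yu at [29, 32] -> counters=[1,1,0,0,0,0,0,1,0,0,0,1,0,0,0,1,0,0,0,0,1,0,0,0,0,0,0,0,1,1,0,0,1,0,0,0,0,0,0,0,1]
Step 6: insert m at [10, 21] -> counters=[1,1,0,0,0,0,0,1,0,0,1,1,0,0,0,1,0,0,0,0,1,1,0,0,0,0,0,0,1,1,0,0,1,0,0,0,0,0,0,0,1]
Step 7: insert zn at [9, 21] -> counters=[1,1,0,0,0,0,0,1,0,1,1,1,0,0,0,1,0,0,0,0,1,2,0,0,0,0,0,0,1,1,0,0,1,0,0,0,0,0,0,0,1]
Step 8: insert iv at [23, 36] -> counters=[1,1,0,0,0,0,0,1,0,1,1,1,0,0,0,1,0,0,0,0,1,2,0,1,0,0,0,0,1,1,0,0,1,0,0,0,1,0,0,0,1]
Step 9: insert ju at [17, 21] -> counters=[1,1,0,0,0,0,0,1,0,1,1,1,0,0,0,1,0,1,0,0,1,3,0,1,0,0,0,0,1,1,0,0,1,0,0,0,1,0,0,0,1]
Step 10: insert ax at [6, 28] -> counters=[1,1,0,0,0,0,1,1,0,1,1,1,0,0,0,1,0,1,0,0,1,3,0,1,0,0,0,0,2,1,0,0,1,0,0,0,1,0,0,0,1]
Step 11: delete w at [20, 40] -> counters=[1,1,0,0,0,0,1,1,0,1,1,1,0,0,0,1,0,1,0,0,0,3,0,1,0,0,0,0,2,1,0,0,1,0,0,0,1,0,0,0,0]
Step 12: insert ax at [6, 28] -> counters=[1,1,0,0,0,0,2,1,0,1,1,1,0,0,0,1,0,1,0,0,0,3,0,1,0,0,0,0,3,1,0,0,1,0,0,0,1,0,0,0,0]
Step 13: insert yu at [29, 32] -> counters=[1,1,0,0,0,0,2,1,0,1,1,1,0,0,0,1,0,1,0,0,0,3,0,1,0,0,0,0,3,2,0,0,2,0,0,0,1,0,0,0,0]
Query zh: check counters[13]=0 counters[37]=0 -> no

Answer: no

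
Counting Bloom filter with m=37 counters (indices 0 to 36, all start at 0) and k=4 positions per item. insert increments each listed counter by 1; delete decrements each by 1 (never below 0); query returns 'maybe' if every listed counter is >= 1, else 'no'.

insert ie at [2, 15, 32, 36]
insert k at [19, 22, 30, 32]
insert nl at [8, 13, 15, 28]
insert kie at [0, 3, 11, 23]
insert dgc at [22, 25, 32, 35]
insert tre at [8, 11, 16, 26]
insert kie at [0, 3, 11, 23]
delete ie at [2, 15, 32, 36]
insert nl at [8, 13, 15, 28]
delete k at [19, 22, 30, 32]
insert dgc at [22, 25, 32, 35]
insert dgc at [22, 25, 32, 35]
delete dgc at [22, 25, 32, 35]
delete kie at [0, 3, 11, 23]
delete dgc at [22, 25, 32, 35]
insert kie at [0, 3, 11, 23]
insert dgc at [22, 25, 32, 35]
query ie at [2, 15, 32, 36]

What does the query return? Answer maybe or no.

Answer: no

Derivation:
Step 1: insert ie at [2, 15, 32, 36] -> counters=[0,0,1,0,0,0,0,0,0,0,0,0,0,0,0,1,0,0,0,0,0,0,0,0,0,0,0,0,0,0,0,0,1,0,0,0,1]
Step 2: insert k at [19, 22, 30, 32] -> counters=[0,0,1,0,0,0,0,0,0,0,0,0,0,0,0,1,0,0,0,1,0,0,1,0,0,0,0,0,0,0,1,0,2,0,0,0,1]
Step 3: insert nl at [8, 13, 15, 28] -> counters=[0,0,1,0,0,0,0,0,1,0,0,0,0,1,0,2,0,0,0,1,0,0,1,0,0,0,0,0,1,0,1,0,2,0,0,0,1]
Step 4: insert kie at [0, 3, 11, 23] -> counters=[1,0,1,1,0,0,0,0,1,0,0,1,0,1,0,2,0,0,0,1,0,0,1,1,0,0,0,0,1,0,1,0,2,0,0,0,1]
Step 5: insert dgc at [22, 25, 32, 35] -> counters=[1,0,1,1,0,0,0,0,1,0,0,1,0,1,0,2,0,0,0,1,0,0,2,1,0,1,0,0,1,0,1,0,3,0,0,1,1]
Step 6: insert tre at [8, 11, 16, 26] -> counters=[1,0,1,1,0,0,0,0,2,0,0,2,0,1,0,2,1,0,0,1,0,0,2,1,0,1,1,0,1,0,1,0,3,0,0,1,1]
Step 7: insert kie at [0, 3, 11, 23] -> counters=[2,0,1,2,0,0,0,0,2,0,0,3,0,1,0,2,1,0,0,1,0,0,2,2,0,1,1,0,1,0,1,0,3,0,0,1,1]
Step 8: delete ie at [2, 15, 32, 36] -> counters=[2,0,0,2,0,0,0,0,2,0,0,3,0,1,0,1,1,0,0,1,0,0,2,2,0,1,1,0,1,0,1,0,2,0,0,1,0]
Step 9: insert nl at [8, 13, 15, 28] -> counters=[2,0,0,2,0,0,0,0,3,0,0,3,0,2,0,2,1,0,0,1,0,0,2,2,0,1,1,0,2,0,1,0,2,0,0,1,0]
Step 10: delete k at [19, 22, 30, 32] -> counters=[2,0,0,2,0,0,0,0,3,0,0,3,0,2,0,2,1,0,0,0,0,0,1,2,0,1,1,0,2,0,0,0,1,0,0,1,0]
Step 11: insert dgc at [22, 25, 32, 35] -> counters=[2,0,0,2,0,0,0,0,3,0,0,3,0,2,0,2,1,0,0,0,0,0,2,2,0,2,1,0,2,0,0,0,2,0,0,2,0]
Step 12: insert dgc at [22, 25, 32, 35] -> counters=[2,0,0,2,0,0,0,0,3,0,0,3,0,2,0,2,1,0,0,0,0,0,3,2,0,3,1,0,2,0,0,0,3,0,0,3,0]
Step 13: delete dgc at [22, 25, 32, 35] -> counters=[2,0,0,2,0,0,0,0,3,0,0,3,0,2,0,2,1,0,0,0,0,0,2,2,0,2,1,0,2,0,0,0,2,0,0,2,0]
Step 14: delete kie at [0, 3, 11, 23] -> counters=[1,0,0,1,0,0,0,0,3,0,0,2,0,2,0,2,1,0,0,0,0,0,2,1,0,2,1,0,2,0,0,0,2,0,0,2,0]
Step 15: delete dgc at [22, 25, 32, 35] -> counters=[1,0,0,1,0,0,0,0,3,0,0,2,0,2,0,2,1,0,0,0,0,0,1,1,0,1,1,0,2,0,0,0,1,0,0,1,0]
Step 16: insert kie at [0, 3, 11, 23] -> counters=[2,0,0,2,0,0,0,0,3,0,0,3,0,2,0,2,1,0,0,0,0,0,1,2,0,1,1,0,2,0,0,0,1,0,0,1,0]
Step 17: insert dgc at [22, 25, 32, 35] -> counters=[2,0,0,2,0,0,0,0,3,0,0,3,0,2,0,2,1,0,0,0,0,0,2,2,0,2,1,0,2,0,0,0,2,0,0,2,0]
Query ie: check counters[2]=0 counters[15]=2 counters[32]=2 counters[36]=0 -> no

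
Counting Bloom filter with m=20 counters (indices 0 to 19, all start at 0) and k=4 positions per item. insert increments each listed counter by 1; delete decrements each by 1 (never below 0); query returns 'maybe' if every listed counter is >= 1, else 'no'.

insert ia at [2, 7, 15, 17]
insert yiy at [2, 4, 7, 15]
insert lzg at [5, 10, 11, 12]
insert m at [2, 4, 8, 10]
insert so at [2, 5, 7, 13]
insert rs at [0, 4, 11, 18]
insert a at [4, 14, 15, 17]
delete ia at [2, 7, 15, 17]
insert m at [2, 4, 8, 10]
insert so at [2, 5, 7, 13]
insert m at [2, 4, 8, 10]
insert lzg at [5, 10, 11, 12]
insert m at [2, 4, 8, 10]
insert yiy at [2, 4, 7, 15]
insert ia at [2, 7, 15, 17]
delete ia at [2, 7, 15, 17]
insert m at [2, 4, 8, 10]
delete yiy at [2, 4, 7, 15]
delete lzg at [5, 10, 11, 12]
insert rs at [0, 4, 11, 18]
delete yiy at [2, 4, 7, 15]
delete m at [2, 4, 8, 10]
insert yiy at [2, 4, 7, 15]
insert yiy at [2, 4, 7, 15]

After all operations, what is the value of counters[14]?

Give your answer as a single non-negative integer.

Answer: 1

Derivation:
Step 1: insert ia at [2, 7, 15, 17] -> counters=[0,0,1,0,0,0,0,1,0,0,0,0,0,0,0,1,0,1,0,0]
Step 2: insert yiy at [2, 4, 7, 15] -> counters=[0,0,2,0,1,0,0,2,0,0,0,0,0,0,0,2,0,1,0,0]
Step 3: insert lzg at [5, 10, 11, 12] -> counters=[0,0,2,0,1,1,0,2,0,0,1,1,1,0,0,2,0,1,0,0]
Step 4: insert m at [2, 4, 8, 10] -> counters=[0,0,3,0,2,1,0,2,1,0,2,1,1,0,0,2,0,1,0,0]
Step 5: insert so at [2, 5, 7, 13] -> counters=[0,0,4,0,2,2,0,3,1,0,2,1,1,1,0,2,0,1,0,0]
Step 6: insert rs at [0, 4, 11, 18] -> counters=[1,0,4,0,3,2,0,3,1,0,2,2,1,1,0,2,0,1,1,0]
Step 7: insert a at [4, 14, 15, 17] -> counters=[1,0,4,0,4,2,0,3,1,0,2,2,1,1,1,3,0,2,1,0]
Step 8: delete ia at [2, 7, 15, 17] -> counters=[1,0,3,0,4,2,0,2,1,0,2,2,1,1,1,2,0,1,1,0]
Step 9: insert m at [2, 4, 8, 10] -> counters=[1,0,4,0,5,2,0,2,2,0,3,2,1,1,1,2,0,1,1,0]
Step 10: insert so at [2, 5, 7, 13] -> counters=[1,0,5,0,5,3,0,3,2,0,3,2,1,2,1,2,0,1,1,0]
Step 11: insert m at [2, 4, 8, 10] -> counters=[1,0,6,0,6,3,0,3,3,0,4,2,1,2,1,2,0,1,1,0]
Step 12: insert lzg at [5, 10, 11, 12] -> counters=[1,0,6,0,6,4,0,3,3,0,5,3,2,2,1,2,0,1,1,0]
Step 13: insert m at [2, 4, 8, 10] -> counters=[1,0,7,0,7,4,0,3,4,0,6,3,2,2,1,2,0,1,1,0]
Step 14: insert yiy at [2, 4, 7, 15] -> counters=[1,0,8,0,8,4,0,4,4,0,6,3,2,2,1,3,0,1,1,0]
Step 15: insert ia at [2, 7, 15, 17] -> counters=[1,0,9,0,8,4,0,5,4,0,6,3,2,2,1,4,0,2,1,0]
Step 16: delete ia at [2, 7, 15, 17] -> counters=[1,0,8,0,8,4,0,4,4,0,6,3,2,2,1,3,0,1,1,0]
Step 17: insert m at [2, 4, 8, 10] -> counters=[1,0,9,0,9,4,0,4,5,0,7,3,2,2,1,3,0,1,1,0]
Step 18: delete yiy at [2, 4, 7, 15] -> counters=[1,0,8,0,8,4,0,3,5,0,7,3,2,2,1,2,0,1,1,0]
Step 19: delete lzg at [5, 10, 11, 12] -> counters=[1,0,8,0,8,3,0,3,5,0,6,2,1,2,1,2,0,1,1,0]
Step 20: insert rs at [0, 4, 11, 18] -> counters=[2,0,8,0,9,3,0,3,5,0,6,3,1,2,1,2,0,1,2,0]
Step 21: delete yiy at [2, 4, 7, 15] -> counters=[2,0,7,0,8,3,0,2,5,0,6,3,1,2,1,1,0,1,2,0]
Step 22: delete m at [2, 4, 8, 10] -> counters=[2,0,6,0,7,3,0,2,4,0,5,3,1,2,1,1,0,1,2,0]
Step 23: insert yiy at [2, 4, 7, 15] -> counters=[2,0,7,0,8,3,0,3,4,0,5,3,1,2,1,2,0,1,2,0]
Step 24: insert yiy at [2, 4, 7, 15] -> counters=[2,0,8,0,9,3,0,4,4,0,5,3,1,2,1,3,0,1,2,0]
Final counters=[2,0,8,0,9,3,0,4,4,0,5,3,1,2,1,3,0,1,2,0] -> counters[14]=1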